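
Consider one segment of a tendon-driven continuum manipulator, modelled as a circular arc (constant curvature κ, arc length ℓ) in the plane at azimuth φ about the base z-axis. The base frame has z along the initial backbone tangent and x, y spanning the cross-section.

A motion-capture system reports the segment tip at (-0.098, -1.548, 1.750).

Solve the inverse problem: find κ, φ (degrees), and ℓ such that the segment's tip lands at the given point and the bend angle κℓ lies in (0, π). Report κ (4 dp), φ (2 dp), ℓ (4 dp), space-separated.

0.5673 266.38 2.5568

ρ = √(x²+y²) = √(-0.098² + -1.548²) = 1.55110
φ = atan2(y, x) mod 360° = atan2(-1.548, -0.098) = 266.3776°
|p|² = ρ² + z² = 1.55110² + 1.750² = 5.46841
κ = 2ρ / |p|² = 2×1.55110 / 5.46841 = 0.56729
θ = 2·atan2(ρ, z) = 2·atan2(1.55110, 1.750) = 1.45044 rad
ℓ = θ/κ = 1.45044/0.56729 = 2.55676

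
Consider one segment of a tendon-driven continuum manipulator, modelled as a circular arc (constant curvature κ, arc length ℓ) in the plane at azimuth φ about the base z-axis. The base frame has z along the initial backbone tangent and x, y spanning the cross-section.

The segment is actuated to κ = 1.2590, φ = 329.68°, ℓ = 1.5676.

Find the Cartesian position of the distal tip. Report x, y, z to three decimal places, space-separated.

0.954 -0.558 0.731

θ = κ·ℓ = 1.2590 × 1.5676 = 1.97361 rad
ρ = (1 − cos θ)/κ = (1 − -0.39201)/1.2590 = 1.10564
z = sin θ / κ = 0.91996/1.2590 = 0.73071
x = ρ cos φ = 1.10564 × cos(329.68°) = 0.95441
y = ρ sin φ = 1.10564 × sin(329.68°) = -0.55816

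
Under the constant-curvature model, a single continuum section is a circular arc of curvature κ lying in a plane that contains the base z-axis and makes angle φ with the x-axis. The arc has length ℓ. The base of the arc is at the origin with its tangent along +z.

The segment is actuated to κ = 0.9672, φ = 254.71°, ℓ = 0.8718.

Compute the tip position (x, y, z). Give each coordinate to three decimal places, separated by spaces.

-0.091 -0.334 0.772

θ = κ·ℓ = 0.9672 × 0.8718 = 0.84320 rad
ρ = (1 − cos θ)/κ = (1 − 0.66507)/0.9672 = 0.34629
z = sin θ / κ = 0.74678/0.9672 = 0.77210
x = ρ cos φ = 0.34629 × cos(254.71°) = -0.09132
y = ρ sin φ = 0.34629 × sin(254.71°) = -0.33403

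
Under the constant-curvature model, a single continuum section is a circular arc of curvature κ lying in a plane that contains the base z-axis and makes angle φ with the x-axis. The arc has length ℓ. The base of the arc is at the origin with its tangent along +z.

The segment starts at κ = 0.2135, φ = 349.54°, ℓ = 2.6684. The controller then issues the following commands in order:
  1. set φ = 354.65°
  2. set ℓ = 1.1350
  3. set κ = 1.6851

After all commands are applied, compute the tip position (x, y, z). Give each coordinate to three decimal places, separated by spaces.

initial: κ=0.2135, φ=349.54°, ℓ=2.6684
cmd 1: set φ=354.65° → (κ,φ,ℓ)=(0.2135,354.65°,2.6684) → tip=(0.7365,-0.0690,2.5264)
cmd 2: set ℓ=1.1350 → (κ,φ,ℓ)=(0.2135,354.65°,1.1350) → tip=(0.1363,-0.0128,1.1239)
cmd 3: set κ=1.6851 → (κ,φ,ℓ)=(1.6851,354.65°,1.1350) → tip=(0.7889,-0.0739,0.5591)

0.789 -0.074 0.559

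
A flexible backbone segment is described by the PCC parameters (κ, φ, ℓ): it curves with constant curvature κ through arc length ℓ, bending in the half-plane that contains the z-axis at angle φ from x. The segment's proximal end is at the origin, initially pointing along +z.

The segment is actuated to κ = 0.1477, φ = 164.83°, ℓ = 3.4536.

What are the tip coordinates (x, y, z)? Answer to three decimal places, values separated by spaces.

θ = κ·ℓ = 0.1477 × 3.4536 = 0.51010 rad
ρ = (1 − cos θ)/κ = (1 − 0.87270)/0.1477 = 0.86190
z = sin θ / κ = 0.48826/0.1477 = 3.30577
x = ρ cos φ = 0.86190 × cos(164.83°) = -0.83187
y = ρ sin φ = 0.86190 × sin(164.83°) = 0.22555

-0.832 0.226 3.306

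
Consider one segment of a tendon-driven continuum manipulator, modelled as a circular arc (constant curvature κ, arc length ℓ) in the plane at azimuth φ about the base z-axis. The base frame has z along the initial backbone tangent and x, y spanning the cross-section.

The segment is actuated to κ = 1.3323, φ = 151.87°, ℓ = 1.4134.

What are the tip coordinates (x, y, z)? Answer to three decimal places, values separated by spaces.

-0.865 0.463 0.714

θ = κ·ℓ = 1.3323 × 1.4134 = 1.88307 rad
ρ = (1 − cos θ)/κ = (1 − -0.30723)/1.3323 = 0.98118
z = sin θ / κ = 0.95164/1.3323 = 0.71428
x = ρ cos φ = 0.98118 × cos(151.87°) = -0.86528
y = ρ sin φ = 0.98118 × sin(151.87°) = 0.46260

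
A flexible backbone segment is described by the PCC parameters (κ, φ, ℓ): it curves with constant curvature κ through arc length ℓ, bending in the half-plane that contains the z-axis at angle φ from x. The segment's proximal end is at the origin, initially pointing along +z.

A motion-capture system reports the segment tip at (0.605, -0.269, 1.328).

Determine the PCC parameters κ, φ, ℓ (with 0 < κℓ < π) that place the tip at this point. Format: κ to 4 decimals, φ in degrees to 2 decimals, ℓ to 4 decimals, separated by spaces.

0.6014 336.03 1.5382

ρ = √(x²+y²) = √(0.605² + -0.269²) = 0.66211
φ = atan2(y, x) mod 360° = atan2(-0.269, 0.605) = 336.0287°
|p|² = ρ² + z² = 0.66211² + 1.328² = 2.20197
κ = 2ρ / |p|² = 2×0.66211 / 2.20197 = 0.60138
θ = 2·atan2(ρ, z) = 2·atan2(0.66211, 1.328) = 0.92501 rad
ℓ = θ/κ = 0.92501/0.60138 = 1.53816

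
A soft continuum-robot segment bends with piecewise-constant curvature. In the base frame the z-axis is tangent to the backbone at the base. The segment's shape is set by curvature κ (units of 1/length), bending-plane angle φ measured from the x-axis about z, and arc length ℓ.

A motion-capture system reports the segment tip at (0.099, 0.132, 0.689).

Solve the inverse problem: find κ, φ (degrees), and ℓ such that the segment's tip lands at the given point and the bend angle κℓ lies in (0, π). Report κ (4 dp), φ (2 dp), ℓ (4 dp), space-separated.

ρ = √(x²+y²) = √(0.099² + 0.132²) = 0.16500
φ = atan2(y, x) mod 360° = atan2(0.132, 0.099) = 53.1301°
|p|² = ρ² + z² = 0.16500² + 0.689² = 0.50195
κ = 2ρ / |p|² = 2×0.16500 / 0.50195 = 0.65744
θ = 2·atan2(ρ, z) = 2·atan2(0.16500, 0.689) = 0.47010 rad
ℓ = θ/κ = 0.47010/0.65744 = 0.71505

0.6574 53.13 0.7150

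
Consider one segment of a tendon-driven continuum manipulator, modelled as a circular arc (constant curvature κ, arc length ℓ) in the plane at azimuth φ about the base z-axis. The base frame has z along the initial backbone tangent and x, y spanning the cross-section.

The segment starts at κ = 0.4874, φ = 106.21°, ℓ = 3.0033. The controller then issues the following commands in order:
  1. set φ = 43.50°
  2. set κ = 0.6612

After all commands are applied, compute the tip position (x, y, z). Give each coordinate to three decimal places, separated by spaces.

1.539 1.461 1.384

initial: κ=0.4874, φ=106.21°, ℓ=3.0033
cmd 1: set φ=43.50° → (κ,φ,ℓ)=(0.4874,43.50°,3.0033) → tip=(1.3293,1.2615,2.0400)
cmd 2: set κ=0.6612 → (κ,φ,ℓ)=(0.6612,43.50°,3.0033) → tip=(1.5394,1.4608,1.3840)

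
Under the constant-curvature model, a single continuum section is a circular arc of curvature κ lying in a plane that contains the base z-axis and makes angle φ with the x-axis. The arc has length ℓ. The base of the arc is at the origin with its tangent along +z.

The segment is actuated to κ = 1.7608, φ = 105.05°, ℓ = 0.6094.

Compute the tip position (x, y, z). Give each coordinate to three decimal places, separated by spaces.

θ = κ·ℓ = 1.7608 × 0.6094 = 1.07303 rad
ρ = (1 − cos θ)/κ = (1 − 0.47746)/1.7608 = 0.29676
z = sin θ / κ = 0.87865/1.7608 = 0.49901
x = ρ cos φ = 0.29676 × cos(105.05°) = -0.07706
y = ρ sin φ = 0.29676 × sin(105.05°) = 0.28658

-0.077 0.287 0.499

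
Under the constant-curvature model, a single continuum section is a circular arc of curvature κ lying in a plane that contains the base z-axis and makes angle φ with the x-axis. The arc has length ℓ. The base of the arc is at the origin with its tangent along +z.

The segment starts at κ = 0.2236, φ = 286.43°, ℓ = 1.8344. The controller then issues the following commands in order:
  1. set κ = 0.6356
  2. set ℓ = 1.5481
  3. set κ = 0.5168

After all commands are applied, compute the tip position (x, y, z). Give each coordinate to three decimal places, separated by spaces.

0.166 -0.563 1.388

initial: κ=0.2236, φ=286.43°, ℓ=1.8344
cmd 1: set κ=0.6356 → (κ,φ,ℓ)=(0.6356,286.43°,1.8344) → tip=(0.2697,-0.9147,1.4461)
cmd 2: set ℓ=1.5481 → (κ,φ,ℓ)=(0.6356,286.43°,1.5481) → tip=(0.1986,-0.6735,1.3101)
cmd 3: set κ=0.5168 → (κ,φ,ℓ)=(0.5168,286.43°,1.5481) → tip=(0.1660,-0.5630,1.3882)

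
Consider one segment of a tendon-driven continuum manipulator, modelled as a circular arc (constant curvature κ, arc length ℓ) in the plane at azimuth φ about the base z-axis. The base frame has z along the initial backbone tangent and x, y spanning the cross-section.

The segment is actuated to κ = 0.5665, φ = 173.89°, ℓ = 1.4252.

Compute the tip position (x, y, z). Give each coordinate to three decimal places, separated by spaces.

-0.542 0.058 1.275

θ = κ·ℓ = 0.5665 × 1.4252 = 0.80738 rad
ρ = (1 − cos θ)/κ = (1 − 0.69140)/0.5665 = 0.54475
z = sin θ / κ = 0.72248/0.5665 = 1.27533
x = ρ cos φ = 0.54475 × cos(173.89°) = -0.54166
y = ρ sin φ = 0.54475 × sin(173.89°) = 0.05798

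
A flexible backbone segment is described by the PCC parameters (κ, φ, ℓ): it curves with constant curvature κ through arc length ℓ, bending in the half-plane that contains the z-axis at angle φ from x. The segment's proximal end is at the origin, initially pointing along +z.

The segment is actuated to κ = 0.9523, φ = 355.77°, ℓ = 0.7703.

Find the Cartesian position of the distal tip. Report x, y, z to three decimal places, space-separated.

θ = κ·ℓ = 0.9523 × 0.7703 = 0.73356 rad
ρ = (1 − cos θ)/κ = (1 − 0.74280)/0.9523 = 0.27009
z = sin θ / κ = 0.66952/0.9523 = 0.70305
x = ρ cos φ = 0.27009 × cos(355.77°) = 0.26935
y = ρ sin φ = 0.27009 × sin(355.77°) = -0.01992

0.269 -0.020 0.703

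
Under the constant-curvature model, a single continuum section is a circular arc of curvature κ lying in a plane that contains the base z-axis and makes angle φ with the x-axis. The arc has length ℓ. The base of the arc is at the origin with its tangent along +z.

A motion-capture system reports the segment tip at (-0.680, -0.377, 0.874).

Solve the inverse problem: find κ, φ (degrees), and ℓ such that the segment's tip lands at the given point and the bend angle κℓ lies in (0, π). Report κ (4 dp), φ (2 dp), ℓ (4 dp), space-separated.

ρ = √(x²+y²) = √(-0.680² + -0.377²) = 0.77751
φ = atan2(y, x) mod 360° = atan2(-0.377, -0.680) = 209.0045°
|p|² = ρ² + z² = 0.77751² + 0.874² = 1.36841
κ = 2ρ / |p|² = 2×0.77751 / 1.36841 = 1.13638
θ = 2·atan2(ρ, z) = 2·atan2(0.77751, 0.874) = 1.45408 rad
ℓ = θ/κ = 1.45408/1.13638 = 1.27957

1.1364 209.00 1.2796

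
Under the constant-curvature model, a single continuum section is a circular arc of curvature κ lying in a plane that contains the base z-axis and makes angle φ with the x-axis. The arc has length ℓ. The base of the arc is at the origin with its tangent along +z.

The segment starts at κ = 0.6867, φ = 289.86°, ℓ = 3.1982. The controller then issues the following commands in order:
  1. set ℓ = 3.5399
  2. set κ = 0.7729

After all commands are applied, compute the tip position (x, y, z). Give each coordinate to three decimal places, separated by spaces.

initial: κ=0.6867, φ=289.86°, ℓ=3.1982
cmd 1: set ℓ=3.5399 → (κ,φ,ℓ)=(0.6867,289.86°,3.5399) → tip=(0.8697,-2.4076,0.9500)
cmd 2: set κ=0.7729 → (κ,φ,ℓ)=(0.7729,289.86°,3.5399) → tip=(0.8434,-2.3350,0.5105)

0.843 -2.335 0.511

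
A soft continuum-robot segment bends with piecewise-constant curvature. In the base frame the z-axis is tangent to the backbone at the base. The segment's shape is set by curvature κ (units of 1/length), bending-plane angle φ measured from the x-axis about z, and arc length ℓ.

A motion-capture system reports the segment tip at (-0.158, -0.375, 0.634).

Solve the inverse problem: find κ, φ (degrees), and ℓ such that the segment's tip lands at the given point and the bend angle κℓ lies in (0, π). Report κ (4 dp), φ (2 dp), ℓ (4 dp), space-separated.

ρ = √(x²+y²) = √(-0.158² + -0.375²) = 0.40693
φ = atan2(y, x) mod 360° = atan2(-0.375, -0.158) = 247.1527°
|p|² = ρ² + z² = 0.40693² + 0.634² = 0.56754
κ = 2ρ / |p|² = 2×0.40693 / 0.56754 = 1.43399
θ = 2·atan2(ρ, z) = 2·atan2(0.40693, 0.634) = 1.14123 rad
ℓ = θ/κ = 1.14123/1.43399 = 0.79585

1.4340 247.15 0.7958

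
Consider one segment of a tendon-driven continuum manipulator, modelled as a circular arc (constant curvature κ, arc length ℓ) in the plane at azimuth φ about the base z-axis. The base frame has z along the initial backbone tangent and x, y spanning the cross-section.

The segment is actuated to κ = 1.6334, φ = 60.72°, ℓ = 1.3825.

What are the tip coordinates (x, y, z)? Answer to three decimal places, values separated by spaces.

θ = κ·ℓ = 1.6334 × 1.3825 = 2.25818 rad
ρ = (1 − cos θ)/κ = (1 − -0.63451)/1.6334 = 1.00068
z = sin θ / κ = 0.77291/1.6334 = 0.47319
x = ρ cos φ = 1.00068 × cos(60.72°) = 0.48941
y = ρ sin φ = 1.00068 × sin(60.72°) = 0.87283

0.489 0.873 0.473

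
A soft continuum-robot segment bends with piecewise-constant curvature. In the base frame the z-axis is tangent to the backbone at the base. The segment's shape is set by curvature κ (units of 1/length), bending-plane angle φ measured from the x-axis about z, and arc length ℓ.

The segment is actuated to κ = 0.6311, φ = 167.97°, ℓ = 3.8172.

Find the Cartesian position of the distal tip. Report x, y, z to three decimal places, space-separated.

-2.702 0.576 1.060

θ = κ·ℓ = 0.6311 × 3.8172 = 2.40903 rad
ρ = (1 − cos θ)/κ = (1 − -0.74347)/0.6311 = 2.76258
z = sin θ / κ = 0.66877/0.6311 = 1.05969
x = ρ cos φ = 2.76258 × cos(167.97°) = -2.70191
y = ρ sin φ = 2.76258 × sin(167.97°) = 0.57579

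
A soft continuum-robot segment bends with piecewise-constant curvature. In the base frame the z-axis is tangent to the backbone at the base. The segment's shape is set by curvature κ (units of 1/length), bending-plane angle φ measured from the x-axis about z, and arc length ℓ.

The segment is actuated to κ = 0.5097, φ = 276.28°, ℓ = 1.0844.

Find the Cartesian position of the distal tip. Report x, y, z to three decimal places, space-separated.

θ = κ·ℓ = 0.5097 × 1.0844 = 0.55272 rad
ρ = (1 − cos θ)/κ = (1 − 0.85110)/0.5097 = 0.29213
z = sin θ / κ = 0.52500/0.5097 = 1.03002
x = ρ cos φ = 0.29213 × cos(276.28°) = 0.03196
y = ρ sin φ = 0.29213 × sin(276.28°) = -0.29038

0.032 -0.290 1.030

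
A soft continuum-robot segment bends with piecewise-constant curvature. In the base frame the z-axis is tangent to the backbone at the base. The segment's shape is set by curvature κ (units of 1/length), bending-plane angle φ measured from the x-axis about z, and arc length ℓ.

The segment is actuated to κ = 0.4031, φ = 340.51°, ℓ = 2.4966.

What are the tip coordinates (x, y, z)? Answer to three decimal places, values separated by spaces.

1.088 -0.385 2.096

θ = κ·ℓ = 0.4031 × 2.4966 = 1.00638 rad
ρ = (1 − cos θ)/κ = (1 − 0.53492)/0.4031 = 1.15375
z = sin θ / κ = 0.84490/0.4031 = 2.09601
x = ρ cos φ = 1.15375 × cos(340.51°) = 1.08764
y = ρ sin φ = 1.15375 × sin(340.51°) = -0.38494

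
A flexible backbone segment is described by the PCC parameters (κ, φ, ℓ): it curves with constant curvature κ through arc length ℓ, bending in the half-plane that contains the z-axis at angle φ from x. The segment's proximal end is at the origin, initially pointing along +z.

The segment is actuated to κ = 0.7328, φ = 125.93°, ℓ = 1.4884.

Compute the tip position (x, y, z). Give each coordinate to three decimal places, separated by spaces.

-0.431 0.595 1.210

θ = κ·ℓ = 0.7328 × 1.4884 = 1.09070 rad
ρ = (1 − cos θ)/κ = (1 − 0.46187)/0.7328 = 0.73435
z = sin θ / κ = 0.88695/0.7328 = 1.21036
x = ρ cos φ = 0.73435 × cos(125.93°) = -0.43092
y = ρ sin φ = 0.73435 × sin(125.93°) = 0.59463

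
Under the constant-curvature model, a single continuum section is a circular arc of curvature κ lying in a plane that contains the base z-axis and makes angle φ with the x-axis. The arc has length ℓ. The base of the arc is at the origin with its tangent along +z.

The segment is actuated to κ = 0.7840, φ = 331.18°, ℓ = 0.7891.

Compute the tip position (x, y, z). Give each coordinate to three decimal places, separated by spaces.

θ = κ·ℓ = 0.7840 × 0.7891 = 0.61865 rad
ρ = (1 − cos θ)/κ = (1 − 0.81466)/0.7840 = 0.23640
z = sin θ / κ = 0.57994/0.7840 = 0.73972
x = ρ cos φ = 0.23640 × cos(331.18°) = 0.20712
y = ρ sin φ = 0.23640 × sin(331.18°) = -0.11396

0.207 -0.114 0.740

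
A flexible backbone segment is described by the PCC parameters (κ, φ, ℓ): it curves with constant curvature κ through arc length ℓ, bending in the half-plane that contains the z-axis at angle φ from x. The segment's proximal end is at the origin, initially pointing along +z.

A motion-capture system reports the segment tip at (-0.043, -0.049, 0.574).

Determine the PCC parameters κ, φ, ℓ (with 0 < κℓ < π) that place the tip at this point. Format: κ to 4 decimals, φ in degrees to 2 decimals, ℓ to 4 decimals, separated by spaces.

0.3907 228.73 0.5789

ρ = √(x²+y²) = √(-0.043² + -0.049²) = 0.06519
φ = atan2(y, x) mod 360° = atan2(-0.049, -0.043) = 228.7314°
|p|² = ρ² + z² = 0.06519² + 0.574² = 0.33373
κ = 2ρ / |p|² = 2×0.06519 / 0.33373 = 0.39069
θ = 2·atan2(ρ, z) = 2·atan2(0.06519, 0.574) = 0.22618 rad
ℓ = θ/κ = 0.22618/0.39069 = 0.57892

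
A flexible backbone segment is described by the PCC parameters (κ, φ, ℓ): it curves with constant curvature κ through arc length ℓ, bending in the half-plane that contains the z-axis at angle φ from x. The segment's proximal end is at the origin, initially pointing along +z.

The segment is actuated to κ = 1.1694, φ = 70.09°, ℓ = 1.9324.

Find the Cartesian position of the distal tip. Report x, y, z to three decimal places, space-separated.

θ = κ·ℓ = 1.1694 × 1.9324 = 2.25975 rad
ρ = (1 − cos θ)/κ = (1 − -0.63573)/1.1694 = 1.39878
z = sin θ / κ = 0.77191/1.1694 = 0.66009
x = ρ cos φ = 1.39878 × cos(70.09°) = 0.47634
y = ρ sin φ = 1.39878 × sin(70.09°) = 1.31517

0.476 1.315 0.660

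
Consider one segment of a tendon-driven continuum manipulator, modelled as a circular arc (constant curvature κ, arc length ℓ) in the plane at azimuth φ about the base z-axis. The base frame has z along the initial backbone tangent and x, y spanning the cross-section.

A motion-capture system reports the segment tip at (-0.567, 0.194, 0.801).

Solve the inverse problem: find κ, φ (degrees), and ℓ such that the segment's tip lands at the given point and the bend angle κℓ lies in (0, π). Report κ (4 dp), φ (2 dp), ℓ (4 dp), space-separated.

1.1977 161.11 1.0726

ρ = √(x²+y²) = √(-0.567² + 0.194²) = 0.59927
φ = atan2(y, x) mod 360° = atan2(0.194, -0.567) = 161.1115°
|p|² = ρ² + z² = 0.59927² + 0.801² = 1.00073
κ = 2ρ / |p|² = 2×0.59927 / 1.00073 = 1.19767
θ = 2·atan2(ρ, z) = 2·atan2(0.59927, 0.801) = 1.28464 rad
ℓ = θ/κ = 1.28464/1.19767 = 1.07261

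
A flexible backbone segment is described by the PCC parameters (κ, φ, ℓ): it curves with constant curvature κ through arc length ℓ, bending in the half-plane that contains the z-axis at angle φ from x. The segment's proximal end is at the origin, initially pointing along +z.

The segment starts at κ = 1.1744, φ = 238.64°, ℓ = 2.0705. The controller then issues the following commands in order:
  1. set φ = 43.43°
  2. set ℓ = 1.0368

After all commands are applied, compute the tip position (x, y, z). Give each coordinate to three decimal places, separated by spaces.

0.404 0.383 0.799

initial: κ=1.1744, φ=238.64°, ℓ=2.0705
cmd 1: set φ=43.43° → (κ,φ,ℓ)=(1.1744,43.43°,2.0705) → tip=(1.0873,1.0293,0.5550)
cmd 2: set ℓ=1.0368 → (κ,φ,ℓ)=(1.1744,43.43°,1.0368) → tip=(0.4045,0.3829,0.7989)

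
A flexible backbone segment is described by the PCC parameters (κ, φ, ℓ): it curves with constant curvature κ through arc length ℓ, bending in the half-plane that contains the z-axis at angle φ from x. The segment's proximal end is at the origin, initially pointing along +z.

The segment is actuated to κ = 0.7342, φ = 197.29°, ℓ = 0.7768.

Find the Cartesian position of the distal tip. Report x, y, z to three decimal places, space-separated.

θ = κ·ℓ = 0.7342 × 0.7768 = 0.57033 rad
ρ = (1 − cos θ)/κ = (1 − 0.84172)/0.7342 = 0.21558
z = sin θ / κ = 0.53991/0.7342 = 0.73537
x = ρ cos φ = 0.21558 × cos(197.29°) = -0.20583
y = ρ sin φ = 0.21558 × sin(197.29°) = -0.06407

-0.206 -0.064 0.735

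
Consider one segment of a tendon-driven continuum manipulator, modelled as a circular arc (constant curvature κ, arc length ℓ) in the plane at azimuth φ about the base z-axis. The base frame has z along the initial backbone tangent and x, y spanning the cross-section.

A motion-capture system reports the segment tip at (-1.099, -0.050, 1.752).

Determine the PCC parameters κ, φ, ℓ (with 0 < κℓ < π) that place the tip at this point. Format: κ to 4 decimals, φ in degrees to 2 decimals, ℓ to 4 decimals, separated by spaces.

ρ = √(x²+y²) = √(-1.099² + -0.050²) = 1.10014
φ = atan2(y, x) mod 360° = atan2(-0.050, -1.099) = 182.6049°
|p|² = ρ² + z² = 1.10014² + 1.752² = 4.27980
κ = 2ρ / |p|² = 2×1.10014 / 4.27980 = 0.51411
θ = 2·atan2(ρ, z) = 2·atan2(1.10014, 1.752) = 1.12141 rad
ℓ = θ/κ = 1.12141/0.51411 = 2.18128

0.5141 182.60 2.1813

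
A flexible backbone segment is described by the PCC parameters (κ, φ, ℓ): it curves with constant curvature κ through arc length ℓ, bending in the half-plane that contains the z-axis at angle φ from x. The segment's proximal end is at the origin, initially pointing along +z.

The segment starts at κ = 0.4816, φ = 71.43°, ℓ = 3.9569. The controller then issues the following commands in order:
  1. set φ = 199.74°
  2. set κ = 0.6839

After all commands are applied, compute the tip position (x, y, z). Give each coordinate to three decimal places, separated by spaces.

initial: κ=0.4816, φ=71.43°, ℓ=3.9569
cmd 1: set φ=199.74° → (κ,φ,ℓ)=(0.4816,199.74°,3.9569) → tip=(-2.5967,-0.9318,1.9611)
cmd 2: set κ=0.6839 → (κ,φ,ℓ)=(0.6839,199.74°,3.9569) → tip=(-2.6241,-0.9416,0.6168)

-2.624 -0.942 0.617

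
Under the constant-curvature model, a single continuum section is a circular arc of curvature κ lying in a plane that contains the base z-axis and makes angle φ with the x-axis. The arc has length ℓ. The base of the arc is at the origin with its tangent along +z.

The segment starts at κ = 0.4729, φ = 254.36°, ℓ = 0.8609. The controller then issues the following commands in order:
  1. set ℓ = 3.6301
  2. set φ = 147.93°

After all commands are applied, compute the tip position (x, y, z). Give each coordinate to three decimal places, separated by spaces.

-2.052 1.286 2.092

initial: κ=0.4729, φ=254.36°, ℓ=0.8609
cmd 1: set ℓ=3.6301 → (κ,φ,ℓ)=(0.4729,254.36°,3.6301) → tip=(-0.6530,-2.3323,2.0922)
cmd 2: set φ=147.93° → (κ,φ,ℓ)=(0.4729,147.93°,3.6301) → tip=(-2.0524,1.2860,2.0922)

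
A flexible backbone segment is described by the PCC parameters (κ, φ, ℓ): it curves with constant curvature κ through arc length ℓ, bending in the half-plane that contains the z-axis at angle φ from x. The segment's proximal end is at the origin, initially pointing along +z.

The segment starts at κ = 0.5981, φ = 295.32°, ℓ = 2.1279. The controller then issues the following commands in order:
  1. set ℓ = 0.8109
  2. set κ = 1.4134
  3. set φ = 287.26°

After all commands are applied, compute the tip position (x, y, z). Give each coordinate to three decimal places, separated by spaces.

0.123 -0.397 0.645

initial: κ=0.5981, φ=295.32°, ℓ=2.1279
cmd 1: set ℓ=0.8109 → (κ,φ,ℓ)=(0.5981,295.32°,0.8109) → tip=(0.0825,-0.1743,0.7795)
cmd 2: set κ=1.4134 → (κ,φ,ℓ)=(1.4134,295.32°,0.8109) → tip=(0.1779,-0.3760,0.6447)
cmd 3: set φ=287.26° → (κ,φ,ℓ)=(1.4134,287.26°,0.8109) → tip=(0.1234,-0.3973,0.6447)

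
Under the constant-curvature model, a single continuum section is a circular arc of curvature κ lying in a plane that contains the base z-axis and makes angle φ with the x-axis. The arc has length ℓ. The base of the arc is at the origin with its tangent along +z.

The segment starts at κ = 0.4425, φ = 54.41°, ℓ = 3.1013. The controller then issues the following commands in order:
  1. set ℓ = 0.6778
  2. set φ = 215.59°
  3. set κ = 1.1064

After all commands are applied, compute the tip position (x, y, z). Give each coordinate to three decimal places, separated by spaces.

-0.197 -0.141 0.616

initial: κ=0.4425, φ=54.41°, ℓ=3.1013
cmd 1: set ℓ=0.6778 → (κ,φ,ℓ)=(0.4425,54.41°,0.6778) → tip=(0.0587,0.0820,0.6677)
cmd 2: set φ=215.59° → (κ,φ,ℓ)=(0.4425,215.59°,0.6778) → tip=(-0.0820,-0.0587,0.6677)
cmd 3: set κ=1.1064 → (κ,φ,ℓ)=(1.1064,215.59°,0.6778) → tip=(-0.1972,-0.1411,0.6160)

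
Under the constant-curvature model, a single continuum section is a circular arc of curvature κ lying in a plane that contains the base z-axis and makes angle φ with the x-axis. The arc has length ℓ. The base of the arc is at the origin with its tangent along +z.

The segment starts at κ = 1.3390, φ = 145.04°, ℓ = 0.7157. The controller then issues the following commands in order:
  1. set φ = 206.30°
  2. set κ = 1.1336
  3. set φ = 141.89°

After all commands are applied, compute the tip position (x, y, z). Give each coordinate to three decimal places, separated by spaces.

-0.216 0.170 0.640

initial: κ=1.3390, φ=145.04°, ℓ=0.7157
cmd 1: set φ=206.30° → (κ,φ,ℓ)=(1.3390,206.30°,0.7157) → tip=(-0.2846,-0.1407,0.6111)
cmd 2: set κ=1.1336 → (κ,φ,ℓ)=(1.1336,206.30°,0.7157) → tip=(-0.2463,-0.1217,0.6397)
cmd 3: set φ=141.89° → (κ,φ,ℓ)=(1.1336,141.89°,0.7157) → tip=(-0.2162,0.1696,0.6397)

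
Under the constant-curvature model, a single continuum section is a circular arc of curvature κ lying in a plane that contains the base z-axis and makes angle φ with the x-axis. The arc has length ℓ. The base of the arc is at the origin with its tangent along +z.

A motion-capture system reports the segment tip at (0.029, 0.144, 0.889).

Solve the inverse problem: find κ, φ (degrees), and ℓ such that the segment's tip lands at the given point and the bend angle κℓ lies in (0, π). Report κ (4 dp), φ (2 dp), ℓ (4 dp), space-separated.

ρ = √(x²+y²) = √(0.029² + 0.144²) = 0.14689
φ = atan2(y, x) mod 360° = atan2(0.144, 0.029) = 78.6136°
|p|² = ρ² + z² = 0.14689² + 0.889² = 0.81190
κ = 2ρ / |p|² = 2×0.14689 / 0.81190 = 0.36185
θ = 2·atan2(ρ, z) = 2·atan2(0.14689, 0.889) = 0.32750 rad
ℓ = θ/κ = 0.32750/0.36185 = 0.90509

0.3618 78.61 0.9051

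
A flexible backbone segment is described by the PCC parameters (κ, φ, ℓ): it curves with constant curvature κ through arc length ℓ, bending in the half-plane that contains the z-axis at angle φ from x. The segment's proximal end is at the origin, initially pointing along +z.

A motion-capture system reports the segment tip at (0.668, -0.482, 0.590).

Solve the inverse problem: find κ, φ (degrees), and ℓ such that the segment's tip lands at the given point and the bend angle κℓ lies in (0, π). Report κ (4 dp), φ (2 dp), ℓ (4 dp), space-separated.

ρ = √(x²+y²) = √(0.668² + -0.482²) = 0.82374
φ = atan2(y, x) mod 360° = atan2(-0.482, 0.668) = 324.1874°
|p|² = ρ² + z² = 0.82374² + 0.590² = 1.02665
κ = 2ρ / |p|² = 2×0.82374 / 1.02665 = 1.60472
θ = 2·atan2(ρ, z) = 2·atan2(0.82374, 0.590) = 1.89850 rad
ℓ = θ/κ = 1.89850/1.60472 = 1.18307

1.6047 324.19 1.1831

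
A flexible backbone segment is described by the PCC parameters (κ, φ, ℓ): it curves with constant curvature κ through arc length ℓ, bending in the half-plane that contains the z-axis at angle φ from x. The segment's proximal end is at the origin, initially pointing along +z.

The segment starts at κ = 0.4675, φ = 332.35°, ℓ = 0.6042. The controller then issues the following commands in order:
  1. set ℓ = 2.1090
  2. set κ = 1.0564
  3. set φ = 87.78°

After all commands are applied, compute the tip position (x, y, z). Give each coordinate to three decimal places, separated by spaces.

0.059 1.524 0.749

initial: κ=0.4675, φ=332.35°, ℓ=0.6042
cmd 1: set ℓ=2.1090 → (κ,φ,ℓ)=(0.4675,332.35°,2.1090) → tip=(0.8487,-0.4446,1.7835)
cmd 2: set κ=1.0564 → (κ,φ,ℓ)=(1.0564,332.35°,2.1090) → tip=(1.3507,-0.7076,0.7495)
cmd 3: set φ=87.78° → (κ,φ,ℓ)=(1.0564,87.78°,2.1090) → tip=(0.0591,1.5237,0.7495)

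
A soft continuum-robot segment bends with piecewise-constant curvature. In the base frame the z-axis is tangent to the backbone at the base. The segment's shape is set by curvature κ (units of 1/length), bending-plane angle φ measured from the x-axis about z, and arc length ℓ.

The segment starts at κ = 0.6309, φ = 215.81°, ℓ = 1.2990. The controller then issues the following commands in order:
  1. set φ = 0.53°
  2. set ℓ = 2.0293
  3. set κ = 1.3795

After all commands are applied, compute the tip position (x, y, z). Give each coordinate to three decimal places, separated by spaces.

initial: κ=0.6309, φ=215.81°, ℓ=1.2990
cmd 1: set φ=0.53° → (κ,φ,ℓ)=(0.6309,0.53°,1.2990) → tip=(0.5031,0.0047,1.1584)
cmd 2: set ℓ=2.0293 → (κ,φ,ℓ)=(0.6309,0.53°,2.0293) → tip=(1.1310,0.0105,1.5186)
cmd 3: set κ=1.3795 → (κ,φ,ℓ)=(1.3795,0.53°,2.0293) → tip=(1.4077,0.0130,0.2432)

1.408 0.013 0.243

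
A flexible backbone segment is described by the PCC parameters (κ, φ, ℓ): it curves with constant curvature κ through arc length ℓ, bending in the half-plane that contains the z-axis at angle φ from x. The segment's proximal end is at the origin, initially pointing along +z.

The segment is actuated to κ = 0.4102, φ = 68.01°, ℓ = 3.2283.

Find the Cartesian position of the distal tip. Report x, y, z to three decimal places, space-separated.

0.690 1.709 2.364

θ = κ·ℓ = 0.4102 × 3.2283 = 1.32425 rad
ρ = (1 − cos θ)/κ = (1 − 0.24406)/0.4102 = 1.84286
z = sin θ / κ = 0.96976/0.4102 = 2.36412
x = ρ cos φ = 1.84286 × cos(68.01°) = 0.69005
y = ρ sin φ = 1.84286 × sin(68.01°) = 1.70879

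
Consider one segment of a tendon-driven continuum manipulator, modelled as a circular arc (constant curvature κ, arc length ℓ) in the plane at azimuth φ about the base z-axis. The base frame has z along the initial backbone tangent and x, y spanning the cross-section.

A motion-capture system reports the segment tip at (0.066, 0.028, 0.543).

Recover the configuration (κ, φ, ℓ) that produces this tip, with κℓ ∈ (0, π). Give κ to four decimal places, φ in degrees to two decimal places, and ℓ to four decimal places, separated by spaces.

ρ = √(x²+y²) = √(0.066² + 0.028²) = 0.07169
φ = atan2(y, x) mod 360° = atan2(0.028, 0.066) = 22.9887°
|p|² = ρ² + z² = 0.07169² + 0.543² = 0.29999
κ = 2ρ / |p|² = 2×0.07169 / 0.29999 = 0.47798
θ = 2·atan2(ρ, z) = 2·atan2(0.07169, 0.543) = 0.26255 rad
ℓ = θ/κ = 0.26255/0.47798 = 0.54929

0.4780 22.99 0.5493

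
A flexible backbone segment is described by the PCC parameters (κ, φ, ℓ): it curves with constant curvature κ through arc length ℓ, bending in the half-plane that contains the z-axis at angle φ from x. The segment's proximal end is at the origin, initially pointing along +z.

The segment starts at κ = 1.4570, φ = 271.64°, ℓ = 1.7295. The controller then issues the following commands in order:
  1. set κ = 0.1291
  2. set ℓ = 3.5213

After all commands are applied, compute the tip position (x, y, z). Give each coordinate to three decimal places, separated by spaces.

initial: κ=1.4570, φ=271.64°, ℓ=1.7295
cmd 1: set κ=0.1291 → (κ,φ,ℓ)=(0.1291,271.64°,1.7295) → tip=(0.0055,-0.1922,1.7152)
cmd 2: set ℓ=3.5213 → (κ,φ,ℓ)=(0.1291,271.64°,3.5213) → tip=(0.0225,-0.7864,3.4013)

0.023 -0.786 3.401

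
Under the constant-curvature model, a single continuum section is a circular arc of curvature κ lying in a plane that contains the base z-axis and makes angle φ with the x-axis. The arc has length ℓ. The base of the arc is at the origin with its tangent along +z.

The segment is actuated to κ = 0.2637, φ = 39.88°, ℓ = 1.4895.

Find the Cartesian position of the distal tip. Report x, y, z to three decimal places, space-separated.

0.222 0.185 1.451

θ = κ·ℓ = 0.2637 × 1.4895 = 0.39278 rad
ρ = (1 − cos θ)/κ = (1 − 0.92385)/0.2637 = 0.28878
z = sin θ / κ = 0.38276/0.2637 = 1.45150
x = ρ cos φ = 0.28878 × cos(39.88°) = 0.22161
y = ρ sin φ = 0.28878 × sin(39.88°) = 0.18516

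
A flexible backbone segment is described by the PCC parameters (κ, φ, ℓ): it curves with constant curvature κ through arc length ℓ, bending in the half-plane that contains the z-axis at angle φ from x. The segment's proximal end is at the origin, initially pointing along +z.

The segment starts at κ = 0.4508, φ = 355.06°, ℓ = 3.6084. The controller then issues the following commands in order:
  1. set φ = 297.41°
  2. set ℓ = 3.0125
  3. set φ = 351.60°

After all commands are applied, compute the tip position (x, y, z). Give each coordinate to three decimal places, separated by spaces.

1.731 -0.256 2.168

initial: κ=0.4508, φ=355.06°, ℓ=3.6084
cmd 1: set φ=297.41° → (κ,φ,ℓ)=(0.4508,297.41°,3.6084) → tip=(1.0782,-2.0792,2.2148)
cmd 2: set ℓ=3.0125 → (κ,φ,ℓ)=(0.4508,297.41°,3.0125) → tip=(0.8056,-1.5534,2.1683)
cmd 3: set φ=351.60° → (κ,φ,ℓ)=(0.4508,351.60°,3.0125) → tip=(1.7311,-0.2556,2.1683)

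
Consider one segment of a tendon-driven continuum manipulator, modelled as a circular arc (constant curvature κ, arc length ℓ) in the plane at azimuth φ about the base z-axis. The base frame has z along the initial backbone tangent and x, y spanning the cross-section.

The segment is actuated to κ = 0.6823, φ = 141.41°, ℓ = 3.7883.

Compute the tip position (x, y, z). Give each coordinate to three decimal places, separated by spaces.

-2.118 1.690 0.775

θ = κ·ℓ = 0.6823 × 3.7883 = 2.58476 rad
ρ = (1 − cos θ)/κ = (1 − -0.84893)/0.6823 = 2.70985
z = sin θ / κ = 0.52850/0.6823 = 0.77459
x = ρ cos φ = 2.70985 × cos(141.41°) = -2.11810
y = ρ sin φ = 2.70985 × sin(141.41°) = 1.69025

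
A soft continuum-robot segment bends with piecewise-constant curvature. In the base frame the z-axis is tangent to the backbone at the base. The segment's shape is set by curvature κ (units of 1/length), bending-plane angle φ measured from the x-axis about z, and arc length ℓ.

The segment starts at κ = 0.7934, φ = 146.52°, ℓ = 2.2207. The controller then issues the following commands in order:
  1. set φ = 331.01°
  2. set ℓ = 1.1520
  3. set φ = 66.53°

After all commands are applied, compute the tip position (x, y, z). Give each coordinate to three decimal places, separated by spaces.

0.195 0.450 0.998

initial: κ=0.7934, φ=146.52°, ℓ=2.2207
cmd 1: set φ=331.01° → (κ,φ,ℓ)=(0.7934,331.01°,2.2207) → tip=(1.3119,-0.7269,1.2375)
cmd 2: set ℓ=1.1520 → (κ,φ,ℓ)=(0.7934,331.01°,1.1520) → tip=(0.4293,-0.2379,0.9982)
cmd 3: set φ=66.53° → (κ,φ,ℓ)=(0.7934,66.53°,1.1520) → tip=(0.1955,0.4502,0.9982)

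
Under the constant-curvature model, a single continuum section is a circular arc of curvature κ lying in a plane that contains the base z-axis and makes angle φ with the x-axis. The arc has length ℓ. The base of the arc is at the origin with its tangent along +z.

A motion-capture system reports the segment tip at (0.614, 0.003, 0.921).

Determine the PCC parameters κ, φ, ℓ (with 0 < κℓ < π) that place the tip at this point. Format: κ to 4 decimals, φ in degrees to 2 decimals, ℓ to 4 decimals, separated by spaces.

ρ = √(x²+y²) = √(0.614² + 0.003²) = 0.61401
φ = atan2(y, x) mod 360° = atan2(0.003, 0.614) = 0.2799°
|p|² = ρ² + z² = 0.61401² + 0.921² = 1.22525
κ = 2ρ / |p|² = 2×0.61401 / 1.22525 = 1.00226
θ = 2·atan2(ρ, z) = 2·atan2(0.61401, 0.921) = 1.17602 rad
ℓ = θ/κ = 1.17602/1.00226 = 1.17336

1.0023 0.28 1.1734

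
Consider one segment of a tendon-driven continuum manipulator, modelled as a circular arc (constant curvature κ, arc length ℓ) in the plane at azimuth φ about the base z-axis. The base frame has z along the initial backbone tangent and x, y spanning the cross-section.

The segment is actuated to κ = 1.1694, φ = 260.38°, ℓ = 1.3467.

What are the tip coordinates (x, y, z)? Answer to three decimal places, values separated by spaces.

-0.143 -0.847 0.855

θ = κ·ℓ = 1.1694 × 1.3467 = 1.57483 rad
ρ = (1 − cos θ)/κ = (1 − -0.00403)/1.1694 = 0.85859
z = sin θ / κ = 0.99999/1.1694 = 0.85513
x = ρ cos φ = 0.85859 × cos(260.38°) = -0.14348
y = ρ sin φ = 0.85859 × sin(260.38°) = -0.84652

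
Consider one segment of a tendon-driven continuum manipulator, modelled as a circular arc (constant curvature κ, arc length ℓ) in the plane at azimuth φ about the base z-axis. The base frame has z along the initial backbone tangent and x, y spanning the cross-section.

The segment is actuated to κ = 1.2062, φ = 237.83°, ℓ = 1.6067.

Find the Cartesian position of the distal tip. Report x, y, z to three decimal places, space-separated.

-0.600 -0.954 0.774

θ = κ·ℓ = 1.2062 × 1.6067 = 1.93800 rad
ρ = (1 − cos θ)/κ = (1 − -0.35901)/1.2062 = 1.12669
z = sin θ / κ = 0.93333/1.2062 = 0.77378
x = ρ cos φ = 1.12669 × cos(237.83°) = -0.59988
y = ρ sin φ = 1.12669 × sin(237.83°) = -0.95371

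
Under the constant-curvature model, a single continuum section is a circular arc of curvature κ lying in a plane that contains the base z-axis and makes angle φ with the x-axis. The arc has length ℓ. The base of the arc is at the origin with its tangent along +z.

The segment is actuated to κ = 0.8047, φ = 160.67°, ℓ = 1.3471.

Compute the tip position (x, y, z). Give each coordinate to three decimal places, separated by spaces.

-0.624 0.219 1.098

θ = κ·ℓ = 0.8047 × 1.3471 = 1.08401 rad
ρ = (1 − cos θ)/κ = (1 − 0.46779)/0.8047 = 0.66138
z = sin θ / κ = 0.88384/0.8047 = 1.09835
x = ρ cos φ = 0.66138 × cos(160.67°) = -0.62410
y = ρ sin φ = 0.66138 × sin(160.67°) = 0.21892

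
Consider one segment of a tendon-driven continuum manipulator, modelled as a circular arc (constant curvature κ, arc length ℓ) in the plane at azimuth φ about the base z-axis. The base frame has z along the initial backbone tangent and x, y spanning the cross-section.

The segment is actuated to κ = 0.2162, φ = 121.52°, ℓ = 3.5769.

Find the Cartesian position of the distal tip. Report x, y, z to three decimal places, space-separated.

-0.688 1.121 3.231

θ = κ·ℓ = 0.2162 × 3.5769 = 0.77333 rad
ρ = (1 − cos θ)/κ = (1 − 0.71559)/0.2162 = 1.31549
z = sin θ / κ = 0.69852/0.2162 = 3.23089
x = ρ cos φ = 1.31549 × cos(121.52°) = -0.68773
y = ρ sin φ = 1.31549 × sin(121.52°) = 1.12140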